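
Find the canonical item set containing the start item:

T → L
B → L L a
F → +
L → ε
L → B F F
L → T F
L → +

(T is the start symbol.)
First, augment the grammar with T' → T
I₀ = CLOSURE({ [T' → . T] }):
  [T' → . T] has the dot before T: add [T → . L]
  [T → . L] has the dot before L: add [L → .], [L → . B F F], [L → . T F], [L → . +]
  [L → . B F F] has the dot before B: add [B → . L L a]
No further items can be added.

I₀ = { [B → . L L a], [L → . +], [L → . B F F], [L → . T F], [L → .], [T → . L], [T' → . T] }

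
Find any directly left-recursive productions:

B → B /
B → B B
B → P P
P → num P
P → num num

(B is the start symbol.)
B → B /: LEFT RECURSIVE (starts with B)
B → B B: LEFT RECURSIVE (starts with B)
B → P P: starts with P
P → num P: starts with num
P → num num: starts with num

The grammar has direct left recursion on: B.

Answer: Yes, B is left-recursive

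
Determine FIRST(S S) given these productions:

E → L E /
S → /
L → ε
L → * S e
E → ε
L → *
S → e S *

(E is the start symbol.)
FIRST sets of the non-terminals involved (from the grammar, by fixed-point iteration):
  FIRST(S) = { '/', 'e' }

To compute FIRST(S S), process the symbols left to right:
Symbol S is a non-terminal. Add FIRST(S) \ {ε} = { '/', 'e' }
S is not nullable (ε ∉ FIRST(S)), so stop here.
FIRST(S S) = { '/', 'e' }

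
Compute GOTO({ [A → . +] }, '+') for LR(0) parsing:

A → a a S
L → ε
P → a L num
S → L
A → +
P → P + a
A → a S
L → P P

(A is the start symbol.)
GOTO(I, '+') = CLOSURE({ [A → αX.β] : [A → α.Xβ] ∈ I, X = '+' })

Items with dot before '+', with the dot advanced:
  [A → . +] → [A → + .]
Closure adds nothing (no advanced item has the dot before a non-terminal).

GOTO = { [A → + .] }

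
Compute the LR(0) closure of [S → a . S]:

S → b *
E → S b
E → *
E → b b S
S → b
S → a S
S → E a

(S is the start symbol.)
{ [E → . *], [E → . S b], [E → . b b S], [S → . E a], [S → . a S], [S → . b *], [S → . b], [S → a . S] }

Start with: [S → a . S]
  [S → a . S] has the dot before S: add [S → . b *], [S → . b], [S → . a S], [S → . E a]
  [S → . E a] has the dot before E: add [E → . S b], [E → . *], [E → . b b S]
No further items can be added.

CLOSURE = { [E → . *], [E → . S b], [E → . b b S], [S → . E a], [S → . a S], [S → . b *], [S → . b], [S → a . S] }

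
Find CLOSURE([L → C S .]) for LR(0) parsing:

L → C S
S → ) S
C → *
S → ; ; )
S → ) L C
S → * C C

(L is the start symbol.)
Start with: [L → C S .]
The dot is at the end, so nothing is added.

CLOSURE = { [L → C S .] }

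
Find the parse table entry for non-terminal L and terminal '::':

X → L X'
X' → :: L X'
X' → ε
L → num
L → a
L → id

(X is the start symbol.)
To find M[L, '::'], we find productions for L where '::' is in the predict set (PREDICT(N → α) = (FIRST(α) \ {ε}) ∪ (FOLLOW(N) if α ⇒* ε)).

L → num: PREDICT = { 'num' }
L → a: PREDICT = { 'a' }
L → id: PREDICT = { 'id' }

M[L, '::'] is empty (no production applies)

Answer: Empty (error entry)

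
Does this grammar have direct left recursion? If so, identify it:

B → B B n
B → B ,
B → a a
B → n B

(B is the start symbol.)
B → B B n: LEFT RECURSIVE (starts with B)
B → B ,: LEFT RECURSIVE (starts with B)
B → a a: starts with a
B → n B: starts with n

The grammar has direct left recursion on: B.

Answer: Yes, B is left-recursive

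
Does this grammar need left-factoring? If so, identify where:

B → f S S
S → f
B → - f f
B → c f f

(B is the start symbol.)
Left-factoring is needed when two productions for the same non-terminal
share a common prefix on the right-hand side.

Productions for B:
  B → f S S
  B → - f f
  B → c f f

No common prefixes found.

Answer: No, left-factoring is not needed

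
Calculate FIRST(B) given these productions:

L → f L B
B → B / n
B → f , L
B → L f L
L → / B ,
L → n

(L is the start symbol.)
FIRST sets of the other non-terminals involved (by the same procedure, iterated to a fixed point):
  FIRST(L) = { '/', 'f', 'n' }

From B → B / n:
  - B is the symbol being defined: contributes nothing new
    B is not nullable, so stop
From B → f , L:
  - f is a terminal: add 'f' and stop
From B → L f L:
  - L is a non-terminal: add FIRST(L) \ {ε} = { '/', 'f', 'n' }
    L is not nullable, so stop

Collecting: FIRST(B) = { '/', 'f', 'n' }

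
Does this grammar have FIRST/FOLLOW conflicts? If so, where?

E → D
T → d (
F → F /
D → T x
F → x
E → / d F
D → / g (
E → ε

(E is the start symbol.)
No FIRST/FOLLOW conflicts.

A FIRST/FOLLOW conflict occurs when a non-terminal N has a nullable alternative N → β (β ⇒* ε) and another alternative N → α with FIRST(α) ∩ FOLLOW(N) ≠ ∅: on such a lookahead the parser cannot decide between expanding α and letting N vanish via β.

Nullable non-terminals: E.
FIRST sets used below: FIRST(D) = { '/', 'd' }

E: nullable alternative(s) E → ε; FOLLOW(E) = { $ }
  E → D: FIRST \ {ε} = { '/', 'd' } — disjoint from FOLLOW(E)
  E → / d F: FIRST \ {ε} = { '/' } — disjoint from FOLLOW(E)
  E → ε: FIRST \ {ε} = { } — this is the only nullable alternative, skip

D, F, T have no nullable alternative, so no FIRST/FOLLOW check is needed there.

No FIRST/FOLLOW conflicts found.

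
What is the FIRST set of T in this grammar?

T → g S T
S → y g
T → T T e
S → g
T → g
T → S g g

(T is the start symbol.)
{ 'g', 'y' }

To compute FIRST(T), examine every production with T on the left-hand side, reading each right-hand side left to right until a non-nullable symbol is reached.

FIRST sets of the other non-terminals involved (by the same procedure, iterated to a fixed point):
  FIRST(S) = { 'g', 'y' }

From T → g S T:
  - g is a terminal: add 'g' and stop
From T → T T e:
  - T is the symbol being defined: contributes nothing new
    T is not nullable, so stop
From T → g:
  - g is a terminal: add 'g' and stop
From T → S g g:
  - S is a non-terminal: add FIRST(S) \ {ε} = { 'g', 'y' }
    S is not nullable, so stop

Collecting: FIRST(T) = { 'g', 'y' }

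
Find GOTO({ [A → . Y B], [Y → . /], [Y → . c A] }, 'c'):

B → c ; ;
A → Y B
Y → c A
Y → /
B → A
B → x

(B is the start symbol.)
{ [A → . Y B], [Y → . /], [Y → . c A], [Y → c . A] }

GOTO(I, 'c') = CLOSURE({ [A → αX.β] : [A → α.Xβ] ∈ I, X = 'c' })

Items with dot before 'c', with the dot advanced:
  [Y → . c A] → [Y → c . A]
Closure of the advanced items:
  [Y → c . A] has the dot before A: add [A → . Y B]
  [A → . Y B] has the dot before Y: add [Y → . c A], [Y → . /]

GOTO = { [A → . Y B], [Y → . /], [Y → . c A], [Y → c . A] }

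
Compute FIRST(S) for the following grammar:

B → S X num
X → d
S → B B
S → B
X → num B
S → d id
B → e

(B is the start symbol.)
{ 'd', 'e' }

To compute FIRST(S), examine every production with S on the left-hand side, reading each right-hand side left to right until a non-nullable symbol is reached.

FIRST sets of the other non-terminals involved (by the same procedure, iterated to a fixed point):
  FIRST(B) = { 'd', 'e' }

From S → B B:
  - B is a non-terminal: add FIRST(B) \ {ε} = { 'd', 'e' }
    B is not nullable, so stop
From S → B:
  - B is a non-terminal: add FIRST(B) \ {ε} = { 'd', 'e' }
    B is not nullable, so stop
From S → d id:
  - d is a terminal: add 'd' and stop

Collecting: FIRST(S) = { 'd', 'e' }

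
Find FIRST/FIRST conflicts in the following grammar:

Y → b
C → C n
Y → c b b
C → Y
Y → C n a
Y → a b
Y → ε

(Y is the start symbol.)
Yes. Y → b / Y → C n a on { 'b' }; Y → c b b / Y → C n a on { 'c' }; Y → C n a / Y → a b on { 'a' }; C → C n / C → Y on { 'a', 'b', 'c', 'n' }

FIRST sets of the non-terminals at (or reachable through a nullable prefix from) the front of some alternative:
  FIRST(C) = { 'a', 'b', 'c', 'n', ε }
  FIRST(Y) = { 'a', 'b', 'c', 'n', ε }

Productions for Y:
  Y → b: FIRST = { 'b' }
  Y → c b b: FIRST = { 'c' }
  Y → C n a: FIRST = { 'a', 'b', 'c', 'n' }
  Y → a b: FIRST = { 'a' }
  Y → ε: FIRST = { ε }
Productions for C:
  C → C n: FIRST = { 'a', 'b', 'c', 'n' }
  C → Y: FIRST = { 'a', 'b', 'c', 'n', ε }

Conflict for Y: Y → b and Y → C n a
  Overlap: { 'b' }
Conflict for Y: Y → c b b and Y → C n a
  Overlap: { 'c' }
Conflict for Y: Y → C n a and Y → a b
  Overlap: { 'a' }
Conflict for C: C → C n and C → Y
  Overlap: { 'a', 'b', 'c', 'n' }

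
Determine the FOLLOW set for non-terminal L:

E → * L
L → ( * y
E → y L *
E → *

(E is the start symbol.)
In E → * L: L is at the end, add FOLLOW(E)
In E → y L *: L is followed by '*', add FIRST('*') \ {ε} = { '*' }

The FOLLOW sets referred to above (computed the same way, to a fixed point):
  FOLLOW(E) = { $ }

Taking the union: FOLLOW(L) = { $, '*' }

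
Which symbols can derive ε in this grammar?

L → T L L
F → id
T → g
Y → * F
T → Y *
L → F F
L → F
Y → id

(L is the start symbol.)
A non-terminal is nullable if it can derive ε (the empty string): either it has an ε-production, or it has a production whose right-hand side consists entirely of nullable non-terminals.

There are no ε-productions, so no non-terminal can derive ε.
No non-terminals are nullable.

Answer: None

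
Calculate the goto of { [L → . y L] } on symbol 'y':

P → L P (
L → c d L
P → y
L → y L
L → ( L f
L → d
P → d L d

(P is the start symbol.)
GOTO(I, 'y') = CLOSURE({ [A → αX.β] : [A → α.Xβ] ∈ I, X = 'y' })

Items with dot before 'y', with the dot advanced:
  [L → . y L] → [L → y . L]
Closure of the advanced items:
  [L → y . L] has the dot before L: add [L → . c d L], [L → . y L], [L → . ( L f], [L → . d]

GOTO = { [L → . ( L f], [L → . c d L], [L → . d], [L → . y L], [L → y . L] }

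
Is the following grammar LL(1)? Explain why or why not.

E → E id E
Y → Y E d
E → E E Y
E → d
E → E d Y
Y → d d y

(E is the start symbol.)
No. Predict set conflict for E: { 'd' }

Relevant sets:
  FIRST(E) = { 'd' }
  FIRST(Y) = { 'd' }

For E:
  PREDICT(E → E id E) = { 'd' }
  PREDICT(E → E E Y) = { 'd' }
  PREDICT(E → d) = { 'd' }
  PREDICT(E → E d Y) = { 'd' }
For Y:
  PREDICT(Y → Y E d) = { 'd' }
  PREDICT(Y → d d y) = { 'd' }

Conflict found: Predict set conflict for E: { 'd' }
The grammar is NOT LL(1).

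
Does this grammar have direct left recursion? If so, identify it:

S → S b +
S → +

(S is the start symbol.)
Yes, S is left-recursive

Direct left recursion occurs when N → N α for some non-terminal N (the right-hand side begins with the left-hand side itself).

S → S b +: LEFT RECURSIVE (starts with S)
S → +: starts with '+'

The grammar has direct left recursion on: S.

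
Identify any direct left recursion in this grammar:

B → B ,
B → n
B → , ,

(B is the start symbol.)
B → B ,: LEFT RECURSIVE (starts with B)
B → n: starts with n
B → , ,: starts with ','

The grammar has direct left recursion on: B.

Answer: Yes, B is left-recursive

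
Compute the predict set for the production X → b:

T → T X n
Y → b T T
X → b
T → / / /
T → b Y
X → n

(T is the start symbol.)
{ 'b' }

PREDICT(X → b) = (FIRST(RHS) \ {ε}) ∪ (FOLLOW(X) if ε ∈ FIRST(RHS), i.e. RHS ⇒* ε)
FIRST(b) = { 'b' }
ε ∉ FIRST(b), so FOLLOW(X) is not added.
PREDICT(X → b) = { 'b' }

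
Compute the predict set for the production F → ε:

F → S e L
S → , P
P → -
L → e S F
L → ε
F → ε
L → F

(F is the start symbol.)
PREDICT(F → ε) = (FIRST(RHS) \ {ε}) ∪ (FOLLOW(F) if ε ∈ FIRST(RHS), i.e. RHS ⇒* ε)
The right-hand side is ε (FIRST(ε) = { ε }), so the predict set is FOLLOW(F) = { $ }
PREDICT(F → ε) = { $ }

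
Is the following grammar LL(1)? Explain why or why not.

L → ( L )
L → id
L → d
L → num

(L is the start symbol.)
Yes, the grammar is LL(1).

For L:
  PREDICT(L → '(' L ')') = { '(' }
  PREDICT(L → id) = { 'id' }
  PREDICT(L → d) = { 'd' }
  PREDICT(L → num) = { 'num' }

All predict sets are disjoint. The grammar IS LL(1).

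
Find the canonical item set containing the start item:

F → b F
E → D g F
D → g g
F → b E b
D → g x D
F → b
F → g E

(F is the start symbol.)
First, augment the grammar with F' → F
I₀ = CLOSURE({ [F' → . F] }):
  [F' → . F] has the dot before F: add [F → . b F], [F → . b E b], [F → . b], [F → . g E]
No further items can be added.

I₀ = { [F → . b E b], [F → . b F], [F → . b], [F → . g E], [F' → . F] }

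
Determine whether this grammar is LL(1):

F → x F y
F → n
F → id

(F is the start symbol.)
A grammar is LL(1) if for each non-terminal N with multiple productions, the predict sets of those productions are pairwise disjoint, where PREDICT(N → α) = (FIRST(α) \ {ε}) ∪ (FOLLOW(N) if α ⇒* ε).

For F:
  PREDICT(F → x F y) = { 'x' }
  PREDICT(F → n) = { 'n' }
  PREDICT(F → id) = { 'id' }

All predict sets are disjoint. The grammar IS LL(1).

Answer: Yes, the grammar is LL(1).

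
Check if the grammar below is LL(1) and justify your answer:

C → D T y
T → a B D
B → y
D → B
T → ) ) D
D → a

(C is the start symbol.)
A grammar is LL(1) if for each non-terminal N with multiple productions, the predict sets of those productions are pairwise disjoint, where PREDICT(N → α) = (FIRST(α) \ {ε}) ∪ (FOLLOW(N) if α ⇒* ε).

Relevant sets:
  FIRST(B) = { 'y' }

For T:
  PREDICT(T → a B D) = { 'a' }
  PREDICT(T → ')' ')' D) = { ')' }
For D:
  PREDICT(D → B) = { 'y' }
  PREDICT(D → a) = { 'a' }
C, B have a single production, so nothing to check there.

All predict sets are disjoint. The grammar IS LL(1).

Answer: Yes, the grammar is LL(1).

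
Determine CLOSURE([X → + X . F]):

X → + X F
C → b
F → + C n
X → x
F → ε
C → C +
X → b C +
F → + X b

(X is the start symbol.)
Start with: [X → + X . F]
  [X → + X . F] has the dot before F: add [F → . + C n], [F → .], [F → . + X b]
No further items can be added.

CLOSURE = { [F → . + C n], [F → . + X b], [F → .], [X → + X . F] }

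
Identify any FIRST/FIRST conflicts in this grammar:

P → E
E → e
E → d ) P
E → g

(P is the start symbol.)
Productions for E:
  E → e: FIRST = { 'e' }
  E → d ) P: FIRST = { 'd' }
  E → g: FIRST = { 'g' }
P has only one production, so no FIRST/FIRST conflict is possible there.

All alternatives of each non-terminal have pairwise disjoint FIRST sets.

Answer: No FIRST/FIRST conflicts.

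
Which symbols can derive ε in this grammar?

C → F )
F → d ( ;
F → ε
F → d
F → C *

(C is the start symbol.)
{ 'F' }

A non-terminal is nullable if it can derive ε (the empty string): either it has an ε-production, or it has a production whose right-hand side consists entirely of nullable non-terminals.

ε-productions: F → ε
So F is immediately nullable.
No further non-terminal can be added: every production for the remaining non-terminals contains a terminal or a non-nullable non-terminal.
Nullable = { 'F' }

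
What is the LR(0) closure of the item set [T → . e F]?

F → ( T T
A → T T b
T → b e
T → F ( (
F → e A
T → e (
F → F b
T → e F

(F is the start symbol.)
{ [T → . e F] }

To compute CLOSURE, for each item [A → α.Bβ] where B is a non-terminal, add [B → .γ] for all productions B → γ; repeat for the newly added items until nothing changes.

Start with: [T → . e F]
The dot precedes the terminal e, so nothing is added.

CLOSURE = { [T → . e F] }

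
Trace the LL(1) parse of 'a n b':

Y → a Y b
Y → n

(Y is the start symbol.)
Stack is shown with the top on the left.

Stack    Input    Action
------------------------
Y $      a n b $  output Y → a Y b
a Y b $  a n b $  match 'a'
Y b $    n b $    output Y → n
n b $    n b $    match 'n'
b $      b $      match 'b'
$        $        accept

The string is accepted.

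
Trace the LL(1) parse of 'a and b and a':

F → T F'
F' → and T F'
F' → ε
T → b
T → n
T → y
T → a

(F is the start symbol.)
Stack is shown with the top on the left.

Stack       Input            Action
-----------------------------------
F $         a and b and a $  output F → T F'
T F' $      a and b and a $  output T → a
a F' $      a and b and a $  match 'a'
F' $        and b and a $    output F' → and T F'
and T F' $  and b and a $    match 'and'
T F' $      b and a $        output T → b
b F' $      b and a $        match 'b'
F' $        and a $          output F' → and T F'
and T F' $  and a $          match 'and'
T F' $      a $              output T → a
a F' $      a $              match 'a'
F' $        $                output F' → ε
$           $                accept

The string is accepted.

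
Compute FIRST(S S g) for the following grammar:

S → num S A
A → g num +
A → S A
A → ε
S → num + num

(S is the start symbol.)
FIRST sets of the non-terminals involved (from the grammar, by fixed-point iteration):
  FIRST(S) = { 'num' }

To compute FIRST(S S g), process the symbols left to right:
Symbol S is a non-terminal. Add FIRST(S) \ {ε} = { 'num' }
S is not nullable (ε ∉ FIRST(S)), so stop here.
FIRST(S S g) = { 'num' }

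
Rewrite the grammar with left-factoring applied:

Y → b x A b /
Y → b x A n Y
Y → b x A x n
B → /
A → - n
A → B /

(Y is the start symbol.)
Y → b x A Y'
Y' → b /
Y' → n Y
Y' → x n
B → /
A → - n
A → B /

Left-factoring transforms A → αβ₁ | αβ₂ into A → αA' and A' → β₁ | β₂
(α is the longest common prefix among the alternatives). Repeat until
no nonterminal has two alternatives with a common prefix.

Round 1: Y has alternatives sharing prefix 'b x A'. Introduce Y': Y → b x A Y'
  Add: Y' → b /
  Add: Y' → n Y
  Add: Y' → x n

No remaining common prefixes — done.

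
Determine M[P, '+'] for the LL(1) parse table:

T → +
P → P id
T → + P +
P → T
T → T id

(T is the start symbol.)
To find M[P, '+'], we find productions for P where '+' is in the predict set (PREDICT(N → α) = (FIRST(α) \ {ε}) ∪ (FOLLOW(N) if α ⇒* ε)).

Relevant sets:
  FIRST(P) = { '+' }
  FIRST(T) = { '+' }

P → P id: PREDICT = { '+' }
  '+' is in predict set, so this production goes in M[P, '+']
P → T: PREDICT = { '+' }
  '+' is in predict set, so this production goes in M[P, '+']

M[P, '+'] = P → P id, P → T  (a multiply-defined cell — the grammar is not LL(1))

Answer: P → P id, P → T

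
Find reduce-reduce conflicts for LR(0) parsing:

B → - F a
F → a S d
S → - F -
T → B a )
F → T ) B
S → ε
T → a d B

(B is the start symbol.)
No reduce-reduce conflicts

Augment with B' → B and build the canonical LR(0) collection (I0 = CLOSURE({[B' → . B]}), then GOTO on every symbol after a dot until no new states appear). It has 19 states:
  I0: { [B → . - F a], [B' → . B] }  — shift
  I1: { [B → - . F a], [B → . - F a], [F → . T ) B], [F → . a S d], [T → . B a )], [T → . a d B] }  — shift
  I2: { [B' → B .] }  — accept
  I3: { [T → B . a )] }  — shift
  I4: { [B → - F . a] }  — shift
  I5: { [F → T . ) B] }  — shift
  I6: { [F → a . S d], [S → . - F -], [S → .], [T → a . d B] }  — shift, reduce
  I7: { [B → . - F a], [F → . T ) B], [F → . a S d], [S → - . F -], [T → . B a )], [T → . a d B] }  — shift
  I8: { [F → a S . d] }  — shift
  I9: { [B → . - F a], [T → a d . B] }  — shift
  I10: { [T → a d B .] }  — reduce
  I11: { [F → a S d .] }  — reduce
  I12: { [S → - F . -] }  — shift
  I13: { [S → - F - .] }  — reduce
  I14: { [B → . - F a], [F → T ) . B] }  — shift
  I15: { [F → T ) B .] }  — reduce
  I16: { [B → - F a .] }  — reduce
  I17: { [T → B a . )] }  — shift
  I18: { [T → B a ) .] }  — reduce

No state contains more than one complete item.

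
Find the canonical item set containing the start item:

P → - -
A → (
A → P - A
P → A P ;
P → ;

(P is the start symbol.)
First, augment the grammar with P' → P
I₀ = CLOSURE({ [P' → . P] }):
  [P' → . P] has the dot before P: add [P → . - -], [P → . A P ;], [P → . ;]
  [P → . A P ;] has the dot before A: add [A → . (], [A → . P - A]
No further items can be added.

I₀ = { [A → . (], [A → . P - A], [P → . - -], [P → . ;], [P → . A P ;], [P' → . P] }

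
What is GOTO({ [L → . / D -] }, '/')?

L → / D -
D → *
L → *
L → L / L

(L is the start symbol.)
GOTO(I, '/') = CLOSURE({ [A → αX.β] : [A → α.Xβ] ∈ I, X = '/' })

Items with dot before '/', with the dot advanced:
  [L → . / D -] → [L → / . D -]
Closure of the advanced items:
  [L → / . D -] has the dot before D: add [D → . *]

GOTO = { [D → . *], [L → / . D -] }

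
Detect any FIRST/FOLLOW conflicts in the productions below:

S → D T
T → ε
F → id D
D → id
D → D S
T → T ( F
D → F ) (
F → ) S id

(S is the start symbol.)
Yes. T → T '(' F with FOLLOW(T) on { '(' }

Nullable non-terminals: T.
FIRST sets used below: FIRST(T) = { '(', ε }

T: nullable alternative(s) T → ε; FOLLOW(T) = { $, '(', ')', 'id' }
  T → ε: FIRST \ {ε} = { } — this is the only nullable alternative, skip
  T → T ( F: FIRST \ {ε} = { '(' } — overlaps FOLLOW(T) on { '(' }: CONFLICT

D, F, S have no nullable alternative, so no FIRST/FOLLOW check is needed there.

So the grammar has 1 FIRST/FOLLOW conflict (marked CONFLICT above).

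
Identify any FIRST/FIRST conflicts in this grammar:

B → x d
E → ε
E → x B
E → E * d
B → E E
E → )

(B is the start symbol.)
Yes. B → x d / B → E E on { 'x' }; E → x B / E → E '*' d on { 'x' }; E → E '*' d / E → ')' on { ')' }

A FIRST/FIRST conflict occurs when two productions N → α and N → β for the same non-terminal have FIRST(α) ∩ FIRST(β) ≠ ∅ (with ε ∈ FIRST of a nullable right-hand side, so two nullable alternatives also conflict).

FIRST sets of the non-terminals at (or reachable through a nullable prefix from) the front of some alternative:
  FIRST(E) = { ')', '*', 'x', ε }

Productions for B:
  B → x d: FIRST = { 'x' }
  B → E E: FIRST = { ')', '*', 'x', ε }
Productions for E:
  E → ε: FIRST = { ε }
  E → x B: FIRST = { 'x' }
  E → E * d: FIRST = { ')', '*', 'x' }
  E → ): FIRST = { ')' }

Conflict for B: B → x d and B → E E
  Overlap: { 'x' }
Conflict for E: E → x B and E → E * d
  Overlap: { 'x' }
Conflict for E: E → E * d and E → )
  Overlap: { ')' }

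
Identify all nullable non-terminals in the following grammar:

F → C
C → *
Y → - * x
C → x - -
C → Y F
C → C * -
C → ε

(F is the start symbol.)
A non-terminal is nullable if it can derive ε (the empty string): either it has an ε-production, or it has a production whose right-hand side consists entirely of nullable non-terminals.

ε-productions: C → ε
So C is immediately nullable.
F → C: every symbol on the right is nullable, so F is nullable too.
No further non-terminal can be added: every production for the remaining non-terminals contains a terminal or a non-nullable non-terminal.
Nullable = { 'C', 'F' }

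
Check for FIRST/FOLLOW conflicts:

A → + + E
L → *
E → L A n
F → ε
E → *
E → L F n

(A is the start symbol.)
A FIRST/FOLLOW conflict occurs when a non-terminal N has a nullable alternative N → β (β ⇒* ε) and another alternative N → α with FIRST(α) ∩ FOLLOW(N) ≠ ∅: on such a lookahead the parser cannot decide between expanding α and letting N vanish via β.

Nullable non-terminals: F.
F has a nullable alternative but only one production, so nothing to check.

A, E, L have no nullable alternative, so no FIRST/FOLLOW check is needed there.

No FIRST/FOLLOW conflicts found.

Answer: No FIRST/FOLLOW conflicts.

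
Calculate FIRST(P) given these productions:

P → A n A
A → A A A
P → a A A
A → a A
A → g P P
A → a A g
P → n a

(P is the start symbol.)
{ 'a', 'g', 'n' }

To compute FIRST(P), examine every production with P on the left-hand side, reading each right-hand side left to right until a non-nullable symbol is reached.

FIRST sets of the other non-terminals involved (by the same procedure, iterated to a fixed point):
  FIRST(A) = { 'a', 'g' }

From P → A n A:
  - A is a non-terminal: add FIRST(A) \ {ε} = { 'a', 'g' }
    A is not nullable, so stop
From P → a A A:
  - a is a terminal: add 'a' and stop
From P → n a:
  - n is a terminal: add 'n' and stop

Collecting: FIRST(P) = { 'a', 'g', 'n' }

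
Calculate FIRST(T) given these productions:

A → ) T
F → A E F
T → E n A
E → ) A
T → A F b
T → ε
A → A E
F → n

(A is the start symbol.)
To compute FIRST(T), examine every production with T on the left-hand side, reading each right-hand side left to right until a non-nullable symbol is reached.

FIRST sets of the other non-terminals involved (by the same procedure, iterated to a fixed point):
  FIRST(E) = { ')' }
  FIRST(A) = { ')' }

From T → E n A:
  - E is a non-terminal: add FIRST(E) \ {ε} = { ')' }
    E is not nullable, so stop
From T → A F b:
  - A is a non-terminal: add FIRST(A) \ {ε} = { ')' }
    A is not nullable, so stop
From T → ε:
  - ε-production, so ε ∈ FIRST(T)

Collecting: FIRST(T) = { ')', ε }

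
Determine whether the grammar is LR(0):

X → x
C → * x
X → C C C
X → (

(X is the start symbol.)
Augment with X' → X and build the canonical LR(0) collection (I0 = CLOSURE({[X' → . X]}), then GOTO on every symbol after a dot until no new states appear). It has 9 states:
  I0: { [C → . * x], [X → . (], [X → . C C C], [X → . x], [X' → . X] }  — shift
  I1: { [X → ( .] }  — reduce
  I2: { [C → * . x] }  — shift
  I3: { [C → . * x], [X → C . C C] }  — shift
  I4: { [X' → X .] }  — accept
  I5: { [X → x .] }  — reduce
  I6: { [C → . * x], [X → C C . C] }  — shift
  I7: { [X → C C C .] }  — reduce
  I8: { [C → * x .] }  — reduce

Every state is either a pure shift/goto state or contains exactly one complete item and nothing to shift — no conflicts. The grammar is LR(0).

Answer: Yes, the grammar is LR(0)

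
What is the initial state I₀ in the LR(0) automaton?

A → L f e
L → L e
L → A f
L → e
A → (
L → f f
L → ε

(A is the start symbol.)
{ [A → . (], [A → . L f e], [A' → . A], [L → . A f], [L → . L e], [L → . e], [L → . f f], [L → .] }

First, augment the grammar with A' → A
I₀ = CLOSURE({ [A' → . A] }):
  [A' → . A] has the dot before A: add [A → . L f e], [A → . (]
  [A → . L f e] has the dot before L: add [L → . L e], [L → . A f], [L → . e], [L → . f f], [L → .]
No further items can be added.

I₀ = { [A → . (], [A → . L f e], [A' → . A], [L → . A f], [L → . L e], [L → . e], [L → . f f], [L → .] }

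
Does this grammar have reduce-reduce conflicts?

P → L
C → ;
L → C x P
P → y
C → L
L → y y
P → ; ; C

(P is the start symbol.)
Yes — I3: [C → L .] vs [P → L .]

Augment with P' → P and build the canonical LR(0) collection (I0 = CLOSURE({[P' → . P]}), then GOTO on every symbol after a dot until no new states appear). It has 14 states:
  I0: { [C → . ;], [C → . L], [L → . C x P], [L → . y y], [P → . ; ; C], [P → . L], [P → . y], [P' → . P] }  — shift
  I1: { [C → ; .], [P → ; . ; C] }  — shift, reduce
  I2: { [L → C . x P] }  — shift
  I3: { [C → L .], [P → L .] }  — 2 reduces
  I4: { [P' → P .] }  — accept
  I5: { [L → y . y], [P → y .] }  — shift, reduce
  I6: { [L → y y .] }  — reduce
  I7: { [C → . ;], [C → . L], [L → . C x P], [L → . y y], [L → C x . P], [P → . ; ; C], [P → . L], [P → . y] }  — shift
  I8: { [L → C x P .] }  — reduce
  I9: { [C → . ;], [C → . L], [L → . C x P], [L → . y y], [P → ; ; . C] }  — shift
  I10: { [C → ; .] }  — reduce
  I11: { [L → C . x P], [P → ; ; C .] }  — shift, reduce
  I12: { [C → L .] }  — reduce
  I13: { [L → y . y] }  — shift

I3 contains complete items [C → L .], [P → L .] — reduce-reduce conflict.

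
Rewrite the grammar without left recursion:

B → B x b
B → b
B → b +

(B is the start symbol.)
B is directly left-recursive. The standard transformation for
  A → A α₁ | ... | A α_m | β₁ | ... | β_n
is
  A  → β₁ A' | ... | β_n A'
  A' → α₁ A' | ... | α_m A' | ε

B → b becomes B → b B'
B → b + becomes B → b + B'
B → B x b becomes B' → x b B'
Add B' → ε

Resulting grammar:
B → b B'
B → b + B'
B' → x b B'
B' → ε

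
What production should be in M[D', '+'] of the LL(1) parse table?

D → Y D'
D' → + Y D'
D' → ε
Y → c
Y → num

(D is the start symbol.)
To find M[D', '+'], we find productions for D' where '+' is in the predict set (PREDICT(N → α) = (FIRST(α) \ {ε}) ∪ (FOLLOW(N) if α ⇒* ε)).

Relevant sets:
  FOLLOW(D') = { $ }

D' → + Y D': PREDICT = { '+' }
  '+' is in predict set, so this production goes in M[D', '+']
D' → ε: PREDICT = { $ }

M[D', '+'] = D' → + Y D'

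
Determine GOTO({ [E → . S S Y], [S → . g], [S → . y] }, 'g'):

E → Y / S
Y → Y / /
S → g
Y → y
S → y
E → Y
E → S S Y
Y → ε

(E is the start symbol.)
{ [S → g .] }

GOTO(I, 'g') = CLOSURE({ [A → αX.β] : [A → α.Xβ] ∈ I, X = 'g' })

Items with dot before 'g', with the dot advanced:
  [S → . g] → [S → g .]
Closure adds nothing (no advanced item has the dot before a non-terminal).

GOTO = { [S → g .] }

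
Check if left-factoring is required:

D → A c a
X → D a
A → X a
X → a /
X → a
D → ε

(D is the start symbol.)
Yes, X has productions with common prefix 'a'

Left-factoring is needed when two productions for the same non-terminal
share a common prefix on the right-hand side.

Productions for D:
  D → A c a
  D → ε
Productions for X:
  X → D a
  X → a /
  X → a

Found common prefix 'a' in productions for X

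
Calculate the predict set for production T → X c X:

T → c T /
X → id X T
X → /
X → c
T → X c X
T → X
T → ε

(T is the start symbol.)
{ '/', 'c', 'id' }

PREDICT(T → X c X) = (FIRST(RHS) \ {ε}) ∪ (FOLLOW(T) if ε ∈ FIRST(RHS), i.e. RHS ⇒* ε)
FIRST(X) = { '/', 'c', 'id' }
FIRST(X c X) = { '/', 'c', 'id' }
ε ∉ FIRST(X c X), so FOLLOW(T) is not added.
PREDICT(T → X c X) = { '/', 'c', 'id' }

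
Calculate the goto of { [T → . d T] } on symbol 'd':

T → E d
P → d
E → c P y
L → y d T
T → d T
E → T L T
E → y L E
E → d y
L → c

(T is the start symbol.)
{ [E → . T L T], [E → . c P y], [E → . d y], [E → . y L E], [T → . E d], [T → . d T], [T → d . T] }

GOTO(I, 'd') = CLOSURE({ [A → αX.β] : [A → α.Xβ] ∈ I, X = 'd' })

Items with dot before 'd', with the dot advanced:
  [T → . d T] → [T → d . T]
Closure of the advanced items:
  [T → d . T] has the dot before T: add [T → . E d], [T → . d T]
  [T → . E d] has the dot before E: add [E → . c P y], [E → . T L T], [E → . y L E], [E → . d y]

GOTO = { [E → . T L T], [E → . c P y], [E → . d y], [E → . y L E], [T → . E d], [T → . d T], [T → d . T] }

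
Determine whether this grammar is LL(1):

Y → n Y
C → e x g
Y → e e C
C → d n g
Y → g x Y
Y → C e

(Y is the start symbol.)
A grammar is LL(1) if for each non-terminal N with multiple productions, the predict sets of those productions are pairwise disjoint, where PREDICT(N → α) = (FIRST(α) \ {ε}) ∪ (FOLLOW(N) if α ⇒* ε).

Relevant sets:
  FIRST(C) = { 'd', 'e' }

For Y:
  PREDICT(Y → n Y) = { 'n' }
  PREDICT(Y → e e C) = { 'e' }
  PREDICT(Y → g x Y) = { 'g' }
  PREDICT(Y → C e) = { 'd', 'e' }
For C:
  PREDICT(C → e x g) = { 'e' }
  PREDICT(C → d n g) = { 'd' }

Conflict found: Predict set conflict for Y: { 'e' }
The grammar is NOT LL(1).

Answer: No. Predict set conflict for Y: { 'e' }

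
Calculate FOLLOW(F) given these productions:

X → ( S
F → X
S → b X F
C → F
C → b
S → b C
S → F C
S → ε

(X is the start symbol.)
In S → b X F: F is at the end, add FOLLOW(S)
In C → F: F is at the end, add FOLLOW(C)
In S → F C: F is followed by C, add FIRST(C) \ {ε} = { '(', 'b' }

The FOLLOW sets referred to above (computed the same way, to a fixed point):
  FOLLOW(S) = { $, '(', 'b' }
  FOLLOW(C) = { $, '(', 'b' }

Taking the union: FOLLOW(F) = { $, '(', 'b' }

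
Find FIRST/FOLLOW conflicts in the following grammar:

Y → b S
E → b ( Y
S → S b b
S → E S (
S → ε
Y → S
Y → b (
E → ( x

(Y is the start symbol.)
Yes. Y → b S with FOLLOW(Y) on { 'b' }; Y → b '(' with FOLLOW(Y) on { 'b' }; S → S b b with FOLLOW(S) on { '(', 'b' }; S → E S '(' with FOLLOW(S) on { '(', 'b' }

A FIRST/FOLLOW conflict occurs when a non-terminal N has a nullable alternative N → β (β ⇒* ε) and another alternative N → α with FIRST(α) ∩ FOLLOW(N) ≠ ∅: on such a lookahead the parser cannot decide between expanding α and letting N vanish via β.

Nullable non-terminals: S, Y.
FIRST sets used below: FIRST(S) = { '(', 'b', ε }, FIRST(E) = { '(', 'b' }

S: nullable alternative(s) S → ε; FOLLOW(S) = { $, '(', 'b' }
  S → S b b: FIRST \ {ε} = { '(', 'b' } — overlaps FOLLOW(S) on { '(', 'b' }: CONFLICT
  S → E S (: FIRST \ {ε} = { '(', 'b' } — overlaps FOLLOW(S) on { '(', 'b' }: CONFLICT
  S → ε: FIRST \ {ε} = { } — this is the only nullable alternative, skip

Y: nullable alternative(s) Y → S; FOLLOW(Y) = { $, '(', 'b' }
  Y → b S: FIRST \ {ε} = { 'b' } — overlaps FOLLOW(Y) on { 'b' }: CONFLICT
  Y → S: FIRST \ {ε} = { '(', 'b' } — this is the only nullable alternative, skip
  Y → b (: FIRST \ {ε} = { 'b' } — overlaps FOLLOW(Y) on { 'b' }: CONFLICT

E has no nullable alternative, so no FIRST/FOLLOW check is needed there.

So the grammar has 4 FIRST/FOLLOW conflicts (marked CONFLICT above).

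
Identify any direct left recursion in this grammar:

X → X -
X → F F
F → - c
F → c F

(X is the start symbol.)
Direct left recursion occurs when N → N α for some non-terminal N (the right-hand side begins with the left-hand side itself).

X → X -: LEFT RECURSIVE (starts with X)
X → F F: starts with F
F → - c: starts with '-'
F → c F: starts with c

The grammar has direct left recursion on: X.

Answer: Yes, X is left-recursive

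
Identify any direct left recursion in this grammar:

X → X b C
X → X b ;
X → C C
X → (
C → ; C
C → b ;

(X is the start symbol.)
Yes, X is left-recursive

Direct left recursion occurs when N → N α for some non-terminal N (the right-hand side begins with the left-hand side itself).

X → X b C: LEFT RECURSIVE (starts with X)
X → X b ;: LEFT RECURSIVE (starts with X)
X → C C: starts with C
X → (: starts with '('
C → ; C: starts with ';'
C → b ;: starts with b

The grammar has direct left recursion on: X.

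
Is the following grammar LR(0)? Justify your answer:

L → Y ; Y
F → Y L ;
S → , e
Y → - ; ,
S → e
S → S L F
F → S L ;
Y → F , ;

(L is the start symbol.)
Augment with L' → L and build the canonical LR(0) collection (I0 = CLOSURE({[L' → . L]}), then GOTO on every symbol after a dot until no new states appear). It has 21 states:
  I0: { [F → . S L ;], [F → . Y L ;], [L → . Y ; Y], [L' → . L], [S → . , e], [S → . S L F], [S → . e], [Y → . - ; ,], [Y → . F , ;] }  — shift
  I1: { [S → , . e] }  — shift
  I2: { [Y → - . ; ,] }  — shift
  I3: { [Y → F . , ;] }  — shift
  I4: { [L' → L .] }  — accept
  I5: { [F → . S L ;], [F → . Y L ;], [F → S . L ;], [L → . Y ; Y], [S → . , e], [S → . S L F], [S → . e], [S → S . L F], [Y → . - ; ,], [Y → . F , ;] }  — shift
  I6: { [F → . S L ;], [F → . Y L ;], [F → Y . L ;], [L → . Y ; Y], [L → Y . ; Y], [S → . , e], [S → . S L F], [S → . e], [Y → . - ; ,], [Y → . F , ;] }  — shift
  I7: { [S → e .] }  — reduce
  I8: { [F → . S L ;], [F → . Y L ;], [L → Y ; . Y], [S → . , e], [S → . S L F], [S → . e], [Y → . - ; ,], [Y → . F , ;] }  — shift
  I9: { [F → Y L . ;] }  — shift
  I10: { [F → Y L ; .] }  — reduce
  I11: { [F → . S L ;], [F → . Y L ;], [F → Y . L ;], [L → . Y ; Y], [L → Y ; Y .], [S → . , e], [S → . S L F], [S → . e], [Y → . - ; ,], [Y → . F , ;] }  — shift, reduce
  I12: { [F → . S L ;], [F → . Y L ;], [F → S L . ;], [S → . , e], [S → . S L F], [S → . e], [S → S L . F], [Y → . - ; ,], [Y → . F , ;] }  — shift
  I13: { [F → S L ; .] }  — reduce
  I14: { [S → S L F .], [Y → F . , ;] }  — shift, reduce
  I15: { [F → . S L ;], [F → . Y L ;], [F → Y . L ;], [L → . Y ; Y], [S → . , e], [S → . S L F], [S → . e], [Y → . - ; ,], [Y → . F , ;] }  — shift
  I16: { [Y → F , . ;] }  — shift
  I17: { [Y → F , ; .] }  — reduce
  I18: { [Y → - ; . ,] }  — shift
  I19: { [Y → - ; , .] }  — reduce
  I20: { [S → , e .] }  — reduce

Conflict in state I11:
  Shift-reduce conflict between [L → Y ; Y .] and [S → . , e]
So the grammar is NOT LR(0).

Answer: No. Shift-reduce conflict between [L → Y ; Y .] and [S → . , e]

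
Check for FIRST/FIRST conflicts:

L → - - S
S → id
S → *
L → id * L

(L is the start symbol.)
No FIRST/FIRST conflicts.

A FIRST/FIRST conflict occurs when two productions N → α and N → β for the same non-terminal have FIRST(α) ∩ FIRST(β) ≠ ∅ (with ε ∈ FIRST of a nullable right-hand side, so two nullable alternatives also conflict).

Productions for L:
  L → - - S: FIRST = { '-' }
  L → id * L: FIRST = { 'id' }
Productions for S:
  S → id: FIRST = { 'id' }
  S → *: FIRST = { '*' }

All alternatives of each non-terminal have pairwise disjoint FIRST sets.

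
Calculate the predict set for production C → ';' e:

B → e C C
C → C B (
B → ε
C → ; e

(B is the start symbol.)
PREDICT(C → ';' e) = (FIRST(RHS) \ {ε}) ∪ (FOLLOW(C) if ε ∈ FIRST(RHS), i.e. RHS ⇒* ε)
FIRST(';' e) = { ';' }
ε ∉ FIRST(';' e), so FOLLOW(C) is not added.
PREDICT(C → ';' e) = { ';' }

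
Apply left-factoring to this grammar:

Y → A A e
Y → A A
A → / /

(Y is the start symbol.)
Left-factoring transforms A → αβ₁ | αβ₂ into A → αA' and A' → β₁ | β₂
(α is the longest common prefix among the alternatives). Repeat until
no nonterminal has two alternatives with a common prefix.

Round 1: Y has alternatives sharing prefix 'A A'. Introduce Y': Y → A A Y'
  Add: Y' → e
  Add: Y' → ε

No remaining common prefixes — done.

Resulting grammar:
Y → A A Y'
Y' → e
Y' → ε
A → / /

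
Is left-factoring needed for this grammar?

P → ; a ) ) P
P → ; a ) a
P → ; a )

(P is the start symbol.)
Left-factoring is needed when two productions for the same non-terminal
share a common prefix on the right-hand side.

Productions for P:
  P → ; a ) ) P
  P → ; a ) a
  P → ; a )

Found common prefix '; a )' in productions for P

Answer: Yes, P has productions with common prefix '; a )'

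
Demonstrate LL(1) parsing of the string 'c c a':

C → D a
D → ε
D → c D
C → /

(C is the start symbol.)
Stack is shown with the top on the left.

Stack    Input    Action
------------------------
C $      c c a $  output C → D a
D a $    c c a $  output D → c D
c D a $  c c a $  match 'c'
D a $    c a $    output D → c D
c D a $  c a $    match 'c'
D a $    a $      output D → ε
a $      a $      match 'a'
$        $        accept

The string is accepted.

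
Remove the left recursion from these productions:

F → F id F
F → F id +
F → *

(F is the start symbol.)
F → * F'
F' → id F F'
F' → id + F'
F' → ε

F is directly left-recursive. The standard transformation for
  A → A α₁ | ... | A α_m | β₁ | ... | β_n
is
  A  → β₁ A' | ... | β_n A'
  A' → α₁ A' | ... | α_m A' | ε

F → * becomes F → * F'
F → F id F becomes F' → id F F'
F → F id + becomes F' → id + F'
Add F' → ε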